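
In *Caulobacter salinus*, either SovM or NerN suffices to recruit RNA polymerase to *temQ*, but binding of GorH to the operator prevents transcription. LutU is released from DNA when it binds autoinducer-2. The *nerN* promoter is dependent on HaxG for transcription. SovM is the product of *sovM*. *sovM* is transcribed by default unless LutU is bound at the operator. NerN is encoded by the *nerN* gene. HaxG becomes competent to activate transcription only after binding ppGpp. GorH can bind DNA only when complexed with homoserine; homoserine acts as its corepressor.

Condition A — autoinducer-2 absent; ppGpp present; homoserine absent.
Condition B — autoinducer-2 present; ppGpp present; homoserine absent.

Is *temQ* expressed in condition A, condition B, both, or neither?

both

Condition A:
Autoinducer-2 is absent, so LutU is active.
With repressor LutU bound, *sovM* is not transcribed.
So SovM is not produced.
ppGpp is present, so HaxG is active.
No repressor is bound and HaxG is active, so *nerN* is transcribed.
So NerN is produced and active.
Homoserine is absent, so GorH is inactive.
Activator NerN is present, so *temQ* is transcribed.
→ *temQ* is ON in A.
Condition B:
Autoinducer-2 is present, so LutU is inactive.
With no repressor bound, *sovM* is transcribed.
So SovM is produced and active.
ppGpp is present, so HaxG is active.
No repressor is bound and HaxG is active, so *nerN* is transcribed.
So NerN is produced and active.
Homoserine is absent, so GorH is inactive.
Activator SovM is present, so *temQ* is transcribed.
→ *temQ* is ON in B.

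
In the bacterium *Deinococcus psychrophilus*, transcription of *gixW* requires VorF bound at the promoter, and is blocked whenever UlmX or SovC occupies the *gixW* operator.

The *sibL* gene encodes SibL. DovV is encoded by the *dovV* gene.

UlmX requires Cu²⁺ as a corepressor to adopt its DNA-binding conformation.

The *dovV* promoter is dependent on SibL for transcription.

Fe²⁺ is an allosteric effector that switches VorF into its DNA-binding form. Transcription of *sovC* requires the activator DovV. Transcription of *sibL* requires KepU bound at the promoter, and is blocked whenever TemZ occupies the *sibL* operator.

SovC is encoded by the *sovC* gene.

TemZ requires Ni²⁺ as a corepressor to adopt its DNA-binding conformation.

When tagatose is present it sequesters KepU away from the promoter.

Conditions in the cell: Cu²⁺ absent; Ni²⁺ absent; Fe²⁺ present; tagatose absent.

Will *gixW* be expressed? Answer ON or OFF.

Cu²⁺ is absent, so UlmX is inactive.
Ni²⁺ is absent, so TemZ is inactive.
Tagatose is absent, so KepU is active.
No repressor is bound and KepU is active, so *sibL* is transcribed.
So SibL is produced and active.
No repressor is bound and SibL is active, so *dovV* is transcribed.
So DovV is produced and active.
No repressor is bound and DovV is active, so *sovC* is transcribed.
So SovC is produced and active.
Fe²⁺ is present, so VorF is active.
With repressor SovC bound, *gixW* is not transcribed.

OFF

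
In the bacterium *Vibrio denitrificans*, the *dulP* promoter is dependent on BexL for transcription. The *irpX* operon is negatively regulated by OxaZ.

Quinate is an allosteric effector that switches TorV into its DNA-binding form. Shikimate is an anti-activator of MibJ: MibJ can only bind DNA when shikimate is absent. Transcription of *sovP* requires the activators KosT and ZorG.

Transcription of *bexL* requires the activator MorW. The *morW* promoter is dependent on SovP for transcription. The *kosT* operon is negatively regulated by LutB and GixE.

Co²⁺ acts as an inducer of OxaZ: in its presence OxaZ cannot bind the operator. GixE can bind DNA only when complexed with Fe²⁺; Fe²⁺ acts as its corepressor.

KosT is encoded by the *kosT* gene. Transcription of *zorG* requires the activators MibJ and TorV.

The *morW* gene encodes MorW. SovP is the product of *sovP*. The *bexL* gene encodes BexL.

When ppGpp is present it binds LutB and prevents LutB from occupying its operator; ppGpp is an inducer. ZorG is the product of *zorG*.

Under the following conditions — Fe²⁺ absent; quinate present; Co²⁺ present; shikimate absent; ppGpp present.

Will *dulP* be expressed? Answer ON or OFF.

ON

ppGpp is present, so LutB is inactive.
Fe²⁺ is absent, so GixE is inactive.
With no repressor bound, *kosT* is transcribed.
So KosT is produced and active.
Shikimate is absent, so MibJ is active.
Quinate is present, so TorV is active.
No repressor is bound and MibJ and TorV are active, so *zorG* is transcribed.
So ZorG is produced and active.
No repressor is bound and KosT and ZorG are active, so *sovP* is transcribed.
So SovP is produced and active.
No repressor is bound and SovP is active, so *morW* is transcribed.
So MorW is produced and active.
No repressor is bound and MorW is active, so *bexL* is transcribed.
So BexL is produced and active.
No repressor is bound and BexL is active, so *dulP* is transcribed.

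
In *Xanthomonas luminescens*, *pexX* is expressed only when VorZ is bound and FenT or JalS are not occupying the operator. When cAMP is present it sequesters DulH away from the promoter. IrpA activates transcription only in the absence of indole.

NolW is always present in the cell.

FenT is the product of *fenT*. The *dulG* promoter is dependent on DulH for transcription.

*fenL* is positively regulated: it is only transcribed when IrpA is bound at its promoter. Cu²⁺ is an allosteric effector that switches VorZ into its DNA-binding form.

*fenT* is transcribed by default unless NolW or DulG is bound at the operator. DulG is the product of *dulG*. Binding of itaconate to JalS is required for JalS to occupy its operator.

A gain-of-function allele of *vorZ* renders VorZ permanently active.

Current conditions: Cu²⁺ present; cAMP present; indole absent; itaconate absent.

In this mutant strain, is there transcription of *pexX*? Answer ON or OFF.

NolW is produced constitutively and is active.
cAMP is present, so DulH is inactive.
Required activator DulH is absent, so *dulG* is not transcribed.
So DulG is not produced.
With repressor NolW bound, *fenT* is not transcribed.
So FenT is not produced.
VorZ is constitutively active in this strain.
Itaconate is absent, so JalS is inactive.
No repressor is bound and VorZ is active, so *pexX* is transcribed.

ON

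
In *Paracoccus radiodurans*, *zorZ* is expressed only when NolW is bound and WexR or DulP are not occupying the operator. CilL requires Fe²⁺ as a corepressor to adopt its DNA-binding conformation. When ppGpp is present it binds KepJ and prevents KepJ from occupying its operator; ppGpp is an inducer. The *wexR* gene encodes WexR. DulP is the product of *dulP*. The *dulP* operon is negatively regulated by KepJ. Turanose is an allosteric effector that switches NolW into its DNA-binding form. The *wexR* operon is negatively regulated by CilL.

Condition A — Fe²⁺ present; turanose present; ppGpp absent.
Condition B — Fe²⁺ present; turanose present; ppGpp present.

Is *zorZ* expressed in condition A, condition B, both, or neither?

Condition A:
Fe²⁺ is present, so CilL is active.
With repressor CilL bound, *wexR* is not transcribed.
So WexR is not produced.
Turanose is present, so NolW is active.
ppGpp is absent, so KepJ is active.
With repressor KepJ bound, *dulP* is not transcribed.
So DulP is not produced.
No repressor is bound and NolW is active, so *zorZ* is transcribed.
→ *zorZ* is ON in A.
Condition B:
Fe²⁺ is present, so CilL is active.
With repressor CilL bound, *wexR* is not transcribed.
So WexR is not produced.
Turanose is present, so NolW is active.
ppGpp is present, so KepJ is inactive.
With no repressor bound, *dulP* is transcribed.
So DulP is produced and active.
With repressor DulP bound, *zorZ* is not transcribed.
→ *zorZ* is OFF in B.

A only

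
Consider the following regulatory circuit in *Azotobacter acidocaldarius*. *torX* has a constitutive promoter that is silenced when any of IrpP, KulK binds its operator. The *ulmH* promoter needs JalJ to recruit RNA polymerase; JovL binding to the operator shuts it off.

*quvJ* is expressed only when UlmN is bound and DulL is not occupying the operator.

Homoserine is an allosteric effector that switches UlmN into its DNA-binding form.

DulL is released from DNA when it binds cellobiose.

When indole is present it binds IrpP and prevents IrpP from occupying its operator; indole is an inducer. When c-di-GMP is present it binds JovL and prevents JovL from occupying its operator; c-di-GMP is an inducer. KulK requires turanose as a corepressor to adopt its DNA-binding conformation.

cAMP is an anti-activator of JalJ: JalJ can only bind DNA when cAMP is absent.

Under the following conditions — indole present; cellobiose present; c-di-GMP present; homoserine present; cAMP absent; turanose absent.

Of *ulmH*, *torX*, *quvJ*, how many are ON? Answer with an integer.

3

cAMP is absent, so JalJ is active.
c-di-GMP is present, so JovL is inactive.
No repressor is bound and JalJ is active, so *ulmH* is transcribed.
→ *ulmH* is ON.
Indole is present, so IrpP is inactive.
Turanose is absent, so KulK is inactive.
With no repressor bound, *torX* is transcribed.
→ *torX* is ON.
Cellobiose is present, so DulL is inactive.
Homoserine is present, so UlmN is active.
No repressor is bound and UlmN is active, so *quvJ* is transcribed.
→ *quvJ* is ON.
3 of the 3 genes are transcribed.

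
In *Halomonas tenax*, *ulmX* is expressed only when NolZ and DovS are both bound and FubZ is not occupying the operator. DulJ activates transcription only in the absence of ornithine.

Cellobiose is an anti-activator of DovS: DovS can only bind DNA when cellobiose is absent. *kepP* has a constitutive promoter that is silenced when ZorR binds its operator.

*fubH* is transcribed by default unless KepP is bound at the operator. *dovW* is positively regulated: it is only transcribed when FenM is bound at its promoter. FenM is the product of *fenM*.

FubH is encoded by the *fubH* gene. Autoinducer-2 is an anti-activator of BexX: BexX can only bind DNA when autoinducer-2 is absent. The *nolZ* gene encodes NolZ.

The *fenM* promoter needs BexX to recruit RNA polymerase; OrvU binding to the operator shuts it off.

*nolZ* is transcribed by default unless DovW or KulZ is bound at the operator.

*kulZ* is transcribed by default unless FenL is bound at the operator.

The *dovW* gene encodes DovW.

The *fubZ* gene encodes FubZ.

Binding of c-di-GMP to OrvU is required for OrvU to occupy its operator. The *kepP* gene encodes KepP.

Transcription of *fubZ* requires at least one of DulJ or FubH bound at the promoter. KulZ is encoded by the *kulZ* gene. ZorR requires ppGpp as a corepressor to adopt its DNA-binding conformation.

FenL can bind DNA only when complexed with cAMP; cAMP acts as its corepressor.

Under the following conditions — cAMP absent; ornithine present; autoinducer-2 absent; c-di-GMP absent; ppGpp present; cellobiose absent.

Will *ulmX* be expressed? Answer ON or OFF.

OFF

Autoinducer-2 is absent, so BexX is active.
c-di-GMP is absent, so OrvU is inactive.
No repressor is bound and BexX is active, so *fenM* is transcribed.
So FenM is produced and active.
No repressor is bound and FenM is active, so *dovW* is transcribed.
So DovW is produced and active.
cAMP is absent, so FenL is inactive.
With no repressor bound, *kulZ* is transcribed.
So KulZ is produced and active.
With repressor DovW bound, *nolZ* is not transcribed.
So NolZ is not produced.
Cellobiose is absent, so DovS is active.
Ornithine is present, so DulJ is inactive.
ppGpp is present, so ZorR is active.
With repressor ZorR bound, *kepP* is not transcribed.
So KepP is not produced.
With no repressor bound, *fubH* is transcribed.
So FubH is produced and active.
Activator FubH is present, so *fubZ* is transcribed.
So FubZ is produced and active.
With repressor FubZ bound, *ulmX* is not transcribed.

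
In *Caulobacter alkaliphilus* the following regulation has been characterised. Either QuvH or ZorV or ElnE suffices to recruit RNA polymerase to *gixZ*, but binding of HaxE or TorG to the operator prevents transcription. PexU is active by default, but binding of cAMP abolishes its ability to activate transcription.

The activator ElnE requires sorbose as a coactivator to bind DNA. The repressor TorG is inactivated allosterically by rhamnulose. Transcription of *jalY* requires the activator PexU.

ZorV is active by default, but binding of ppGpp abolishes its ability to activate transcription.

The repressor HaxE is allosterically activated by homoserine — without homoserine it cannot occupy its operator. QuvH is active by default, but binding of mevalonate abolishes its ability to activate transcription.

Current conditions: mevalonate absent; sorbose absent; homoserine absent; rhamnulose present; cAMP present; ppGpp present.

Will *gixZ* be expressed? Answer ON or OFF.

Mevalonate is absent, so QuvH is active.
Homoserine is absent, so HaxE is inactive.
ppGpp is present, so ZorV is inactive.
Sorbose is absent, so ElnE is inactive.
Rhamnulose is present, so TorG is inactive.
Activator QuvH is present, so *gixZ* is transcribed.

ON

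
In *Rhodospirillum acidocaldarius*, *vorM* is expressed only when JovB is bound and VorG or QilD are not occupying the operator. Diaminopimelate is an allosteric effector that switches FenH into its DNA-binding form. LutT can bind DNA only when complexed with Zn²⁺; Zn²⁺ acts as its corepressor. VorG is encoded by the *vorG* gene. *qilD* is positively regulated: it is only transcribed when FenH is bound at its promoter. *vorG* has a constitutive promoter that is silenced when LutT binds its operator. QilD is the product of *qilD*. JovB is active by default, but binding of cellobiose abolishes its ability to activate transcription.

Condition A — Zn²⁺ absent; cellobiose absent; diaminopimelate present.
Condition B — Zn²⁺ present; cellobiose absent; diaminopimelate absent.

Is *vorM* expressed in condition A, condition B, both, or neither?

Condition A:
Zn²⁺ is absent, so LutT is inactive.
With no repressor bound, *vorG* is transcribed.
So VorG is produced and active.
Cellobiose is absent, so JovB is active.
Diaminopimelate is present, so FenH is active.
No repressor is bound and FenH is active, so *qilD* is transcribed.
So QilD is produced and active.
With repressor VorG bound, *vorM* is not transcribed.
→ *vorM* is OFF in A.
Condition B:
Zn²⁺ is present, so LutT is active.
With repressor LutT bound, *vorG* is not transcribed.
So VorG is not produced.
Cellobiose is absent, so JovB is active.
Diaminopimelate is absent, so FenH is inactive.
Required activator FenH is absent, so *qilD* is not transcribed.
So QilD is not produced.
No repressor is bound and JovB is active, so *vorM* is transcribed.
→ *vorM* is ON in B.

B only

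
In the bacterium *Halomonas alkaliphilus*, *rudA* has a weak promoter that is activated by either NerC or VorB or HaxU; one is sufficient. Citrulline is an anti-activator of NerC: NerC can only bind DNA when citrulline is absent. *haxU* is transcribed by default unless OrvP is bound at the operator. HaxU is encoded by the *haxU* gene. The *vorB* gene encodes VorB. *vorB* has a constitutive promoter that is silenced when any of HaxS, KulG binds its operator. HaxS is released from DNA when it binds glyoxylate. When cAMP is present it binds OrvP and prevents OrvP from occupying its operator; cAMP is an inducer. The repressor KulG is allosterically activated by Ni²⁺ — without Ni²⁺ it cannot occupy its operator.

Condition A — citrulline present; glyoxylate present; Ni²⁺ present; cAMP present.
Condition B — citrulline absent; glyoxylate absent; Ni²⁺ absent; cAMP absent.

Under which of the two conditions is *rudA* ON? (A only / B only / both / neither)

Condition A:
Citrulline is present, so NerC is inactive.
Glyoxylate is present, so HaxS is inactive.
Ni²⁺ is present, so KulG is active.
With repressor KulG bound, *vorB* is not transcribed.
So VorB is not produced.
cAMP is present, so OrvP is inactive.
With no repressor bound, *haxU* is transcribed.
So HaxU is produced and active.
Activator HaxU is present, so *rudA* is transcribed.
→ *rudA* is ON in A.
Condition B:
Citrulline is absent, so NerC is active.
Glyoxylate is absent, so HaxS is active.
Ni²⁺ is absent, so KulG is inactive.
With repressor HaxS bound, *vorB* is not transcribed.
So VorB is not produced.
cAMP is absent, so OrvP is active.
With repressor OrvP bound, *haxU* is not transcribed.
So HaxU is not produced.
Activator NerC is present, so *rudA* is transcribed.
→ *rudA* is ON in B.

both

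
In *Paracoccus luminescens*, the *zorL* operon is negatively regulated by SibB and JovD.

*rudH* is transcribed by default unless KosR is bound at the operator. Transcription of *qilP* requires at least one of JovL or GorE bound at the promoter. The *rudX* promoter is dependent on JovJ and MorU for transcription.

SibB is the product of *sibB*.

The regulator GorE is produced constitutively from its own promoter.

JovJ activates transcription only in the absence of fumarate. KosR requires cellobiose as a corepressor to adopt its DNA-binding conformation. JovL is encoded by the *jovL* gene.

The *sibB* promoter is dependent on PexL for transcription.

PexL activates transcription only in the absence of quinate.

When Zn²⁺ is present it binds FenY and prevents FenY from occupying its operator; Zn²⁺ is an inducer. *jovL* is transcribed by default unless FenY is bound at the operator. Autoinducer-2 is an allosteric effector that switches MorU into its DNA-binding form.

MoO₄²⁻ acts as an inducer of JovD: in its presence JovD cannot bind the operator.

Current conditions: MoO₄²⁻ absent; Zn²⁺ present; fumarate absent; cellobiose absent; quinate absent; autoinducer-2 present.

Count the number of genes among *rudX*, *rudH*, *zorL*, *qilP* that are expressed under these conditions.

Fumarate is absent, so JovJ is active.
Autoinducer-2 is present, so MorU is active.
No repressor is bound and JovJ and MorU are active, so *rudX* is transcribed.
→ *rudX* is ON.
Cellobiose is absent, so KosR is inactive.
With no repressor bound, *rudH* is transcribed.
→ *rudH* is ON.
Quinate is absent, so PexL is active.
No repressor is bound and PexL is active, so *sibB* is transcribed.
So SibB is produced and active.
MoO₄²⁻ is absent, so JovD is active.
With repressor SibB bound, *zorL* is not transcribed.
→ *zorL* is OFF.
Zn²⁺ is present, so FenY is inactive.
With no repressor bound, *jovL* is transcribed.
So JovL is produced and active.
GorE is produced constitutively and is active.
Activator JovL is present, so *qilP* is transcribed.
→ *qilP* is ON.
3 of the 4 genes are transcribed.

3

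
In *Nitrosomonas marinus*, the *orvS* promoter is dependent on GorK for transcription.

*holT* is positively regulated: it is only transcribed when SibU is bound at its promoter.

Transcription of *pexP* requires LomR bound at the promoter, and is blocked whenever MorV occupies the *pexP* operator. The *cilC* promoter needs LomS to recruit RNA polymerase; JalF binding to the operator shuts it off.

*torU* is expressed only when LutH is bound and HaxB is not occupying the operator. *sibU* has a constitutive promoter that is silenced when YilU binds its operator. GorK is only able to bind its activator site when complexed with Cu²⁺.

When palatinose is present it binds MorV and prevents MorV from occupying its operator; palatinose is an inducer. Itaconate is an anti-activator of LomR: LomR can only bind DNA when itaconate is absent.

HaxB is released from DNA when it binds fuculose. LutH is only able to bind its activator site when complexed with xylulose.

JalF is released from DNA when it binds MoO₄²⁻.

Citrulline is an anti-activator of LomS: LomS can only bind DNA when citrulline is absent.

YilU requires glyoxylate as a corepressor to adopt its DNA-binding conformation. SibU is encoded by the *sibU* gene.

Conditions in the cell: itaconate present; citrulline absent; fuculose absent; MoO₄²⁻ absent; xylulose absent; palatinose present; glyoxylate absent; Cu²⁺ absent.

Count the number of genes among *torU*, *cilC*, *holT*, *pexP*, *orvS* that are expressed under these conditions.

Xylulose is absent, so LutH is inactive.
Fuculose is absent, so HaxB is active.
With repressor HaxB bound, *torU* is not transcribed.
→ *torU* is OFF.
Citrulline is absent, so LomS is active.
MoO₄²⁻ is absent, so JalF is active.
With repressor JalF bound, *cilC* is not transcribed.
→ *cilC* is OFF.
Glyoxylate is absent, so YilU is inactive.
With no repressor bound, *sibU* is transcribed.
So SibU is produced and active.
No repressor is bound and SibU is active, so *holT* is transcribed.
→ *holT* is ON.
Itaconate is present, so LomR is inactive.
Palatinose is present, so MorV is inactive.
Required activator LomR is absent, so *pexP* is not transcribed.
→ *pexP* is OFF.
Cu²⁺ is absent, so GorK is inactive.
Required activator GorK is absent, so *orvS* is not transcribed.
→ *orvS* is OFF.
1 of the 5 genes is transcribed.

1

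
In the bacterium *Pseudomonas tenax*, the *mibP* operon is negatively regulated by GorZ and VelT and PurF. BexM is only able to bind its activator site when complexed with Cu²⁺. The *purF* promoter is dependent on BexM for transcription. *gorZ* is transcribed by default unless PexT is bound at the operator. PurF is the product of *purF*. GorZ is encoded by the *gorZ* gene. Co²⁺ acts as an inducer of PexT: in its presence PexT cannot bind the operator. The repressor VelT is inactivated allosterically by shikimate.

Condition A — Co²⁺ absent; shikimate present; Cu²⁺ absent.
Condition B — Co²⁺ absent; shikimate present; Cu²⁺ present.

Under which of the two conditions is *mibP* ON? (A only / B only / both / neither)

Condition A:
Co²⁺ is absent, so PexT is active.
With repressor PexT bound, *gorZ* is not transcribed.
So GorZ is not produced.
Shikimate is present, so VelT is inactive.
Cu²⁺ is absent, so BexM is inactive.
Required activator BexM is absent, so *purF* is not transcribed.
So PurF is not produced.
With no repressor bound, *mibP* is transcribed.
→ *mibP* is ON in A.
Condition B:
Co²⁺ is absent, so PexT is active.
With repressor PexT bound, *gorZ* is not transcribed.
So GorZ is not produced.
Shikimate is present, so VelT is inactive.
Cu²⁺ is present, so BexM is active.
No repressor is bound and BexM is active, so *purF* is transcribed.
So PurF is produced and active.
With repressor PurF bound, *mibP* is not transcribed.
→ *mibP* is OFF in B.

A only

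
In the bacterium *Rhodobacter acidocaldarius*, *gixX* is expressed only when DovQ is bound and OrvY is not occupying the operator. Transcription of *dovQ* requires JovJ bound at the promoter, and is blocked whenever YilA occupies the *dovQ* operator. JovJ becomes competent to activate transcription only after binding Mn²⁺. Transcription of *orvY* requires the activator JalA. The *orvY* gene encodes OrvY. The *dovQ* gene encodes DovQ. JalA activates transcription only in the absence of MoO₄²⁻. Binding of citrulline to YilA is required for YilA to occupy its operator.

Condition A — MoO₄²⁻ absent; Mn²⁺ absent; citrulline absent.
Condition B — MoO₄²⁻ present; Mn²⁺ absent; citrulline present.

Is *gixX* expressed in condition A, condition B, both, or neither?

Condition A:
MoO₄²⁻ is absent, so JalA is active.
No repressor is bound and JalA is active, so *orvY* is transcribed.
So OrvY is produced and active.
Mn²⁺ is absent, so JovJ is inactive.
Citrulline is absent, so YilA is inactive.
Required activator JovJ is absent, so *dovQ* is not transcribed.
So DovQ is not produced.
With repressor OrvY bound, *gixX* is not transcribed.
→ *gixX* is OFF in A.
Condition B:
MoO₄²⁻ is present, so JalA is inactive.
Required activator JalA is absent, so *orvY* is not transcribed.
So OrvY is not produced.
Mn²⁺ is absent, so JovJ is inactive.
Citrulline is present, so YilA is active.
With repressor YilA bound, *dovQ* is not transcribed.
So DovQ is not produced.
Required activator DovQ is absent, so *gixX* is not transcribed.
→ *gixX* is OFF in B.

neither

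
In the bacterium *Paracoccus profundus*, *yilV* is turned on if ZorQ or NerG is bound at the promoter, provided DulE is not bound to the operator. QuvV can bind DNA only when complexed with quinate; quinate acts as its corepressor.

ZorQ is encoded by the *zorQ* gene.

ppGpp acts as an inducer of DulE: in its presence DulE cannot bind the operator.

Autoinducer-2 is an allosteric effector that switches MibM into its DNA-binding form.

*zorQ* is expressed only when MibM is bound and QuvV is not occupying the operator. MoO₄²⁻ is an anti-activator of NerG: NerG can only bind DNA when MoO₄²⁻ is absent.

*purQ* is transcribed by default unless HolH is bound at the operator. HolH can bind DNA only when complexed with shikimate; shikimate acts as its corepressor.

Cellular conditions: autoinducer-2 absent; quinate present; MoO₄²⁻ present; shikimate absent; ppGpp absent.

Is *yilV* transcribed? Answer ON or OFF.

Autoinducer-2 is absent, so MibM is inactive.
Quinate is present, so QuvV is active.
With repressor QuvV bound, *zorQ* is not transcribed.
So ZorQ is not produced.
ppGpp is absent, so DulE is active.
MoO₄²⁻ is present, so NerG is inactive.
With repressor DulE bound, *yilV* is not transcribed.

OFF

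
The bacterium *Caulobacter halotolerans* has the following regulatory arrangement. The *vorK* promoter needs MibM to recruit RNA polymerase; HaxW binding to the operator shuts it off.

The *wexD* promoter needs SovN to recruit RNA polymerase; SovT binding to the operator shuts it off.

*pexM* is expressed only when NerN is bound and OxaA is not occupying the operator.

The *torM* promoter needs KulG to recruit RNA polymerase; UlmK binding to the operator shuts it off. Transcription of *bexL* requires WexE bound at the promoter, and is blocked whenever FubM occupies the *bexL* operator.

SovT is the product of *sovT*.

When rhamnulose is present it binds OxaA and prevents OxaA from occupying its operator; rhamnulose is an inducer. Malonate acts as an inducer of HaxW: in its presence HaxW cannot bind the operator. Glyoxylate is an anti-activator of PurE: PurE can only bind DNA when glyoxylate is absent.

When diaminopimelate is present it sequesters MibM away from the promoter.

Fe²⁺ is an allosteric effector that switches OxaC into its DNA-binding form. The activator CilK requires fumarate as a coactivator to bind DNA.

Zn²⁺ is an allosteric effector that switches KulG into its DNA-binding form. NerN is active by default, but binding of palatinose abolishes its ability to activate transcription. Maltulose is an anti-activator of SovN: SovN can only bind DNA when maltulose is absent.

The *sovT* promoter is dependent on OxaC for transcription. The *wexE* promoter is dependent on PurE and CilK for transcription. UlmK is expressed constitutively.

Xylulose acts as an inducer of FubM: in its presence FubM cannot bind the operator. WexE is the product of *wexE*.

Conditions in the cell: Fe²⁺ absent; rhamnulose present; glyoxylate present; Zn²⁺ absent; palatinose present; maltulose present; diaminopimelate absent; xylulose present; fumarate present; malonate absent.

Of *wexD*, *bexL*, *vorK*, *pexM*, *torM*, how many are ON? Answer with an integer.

Maltulose is present, so SovN is inactive.
Fe²⁺ is absent, so OxaC is inactive.
Required activator OxaC is absent, so *sovT* is not transcribed.
So SovT is not produced.
Required activator SovN is absent, so *wexD* is not transcribed.
→ *wexD* is OFF.
Xylulose is present, so FubM is inactive.
Glyoxylate is present, so PurE is inactive.
Fumarate is present, so CilK is active.
Required activator PurE is absent, so *wexE* is not transcribed.
So WexE is not produced.
Required activator WexE is absent, so *bexL* is not transcribed.
→ *bexL* is OFF.
Malonate is absent, so HaxW is active.
Diaminopimelate is absent, so MibM is active.
With repressor HaxW bound, *vorK* is not transcribed.
→ *vorK* is OFF.
Rhamnulose is present, so OxaA is inactive.
Palatinose is present, so NerN is inactive.
Required activator NerN is absent, so *pexM* is not transcribed.
→ *pexM* is OFF.
UlmK is produced constitutively and is active.
Zn²⁺ is absent, so KulG is inactive.
With repressor UlmK bound, *torM* is not transcribed.
→ *torM* is OFF.
0 of the 5 genes are transcribed.

0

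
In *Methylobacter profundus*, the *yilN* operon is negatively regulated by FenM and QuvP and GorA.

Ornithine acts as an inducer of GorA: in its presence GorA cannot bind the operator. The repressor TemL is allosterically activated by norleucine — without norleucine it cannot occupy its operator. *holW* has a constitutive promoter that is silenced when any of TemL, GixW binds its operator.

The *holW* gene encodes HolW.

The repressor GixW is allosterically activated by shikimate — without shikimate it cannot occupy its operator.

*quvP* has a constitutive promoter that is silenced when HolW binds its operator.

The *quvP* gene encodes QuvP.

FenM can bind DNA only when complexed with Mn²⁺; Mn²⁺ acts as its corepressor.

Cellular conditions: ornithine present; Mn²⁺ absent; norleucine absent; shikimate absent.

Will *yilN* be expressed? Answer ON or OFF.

ON

Mn²⁺ is absent, so FenM is inactive.
Norleucine is absent, so TemL is inactive.
Shikimate is absent, so GixW is inactive.
With no repressor bound, *holW* is transcribed.
So HolW is produced and active.
With repressor HolW bound, *quvP* is not transcribed.
So QuvP is not produced.
Ornithine is present, so GorA is inactive.
With no repressor bound, *yilN* is transcribed.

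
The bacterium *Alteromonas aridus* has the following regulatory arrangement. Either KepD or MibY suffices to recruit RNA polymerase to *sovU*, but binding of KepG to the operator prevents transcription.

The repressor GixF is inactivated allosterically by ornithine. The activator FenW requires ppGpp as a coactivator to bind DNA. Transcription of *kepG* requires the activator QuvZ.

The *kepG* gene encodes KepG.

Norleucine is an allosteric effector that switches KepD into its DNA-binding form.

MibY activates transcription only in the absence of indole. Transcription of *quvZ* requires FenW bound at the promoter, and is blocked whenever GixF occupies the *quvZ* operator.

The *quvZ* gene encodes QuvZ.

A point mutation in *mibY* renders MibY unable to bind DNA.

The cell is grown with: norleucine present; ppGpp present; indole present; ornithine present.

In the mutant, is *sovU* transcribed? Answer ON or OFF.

OFF

Norleucine is present, so KepD is active.
ppGpp is present, so FenW is active.
Ornithine is present, so GixF is inactive.
No repressor is bound and FenW is active, so *quvZ* is transcribed.
So QuvZ is produced and active.
No repressor is bound and QuvZ is active, so *kepG* is transcribed.
So KepG is produced and active.
MibY is non-functional in this strain, so it has no effect.
With repressor KepG bound, *sovU* is not transcribed.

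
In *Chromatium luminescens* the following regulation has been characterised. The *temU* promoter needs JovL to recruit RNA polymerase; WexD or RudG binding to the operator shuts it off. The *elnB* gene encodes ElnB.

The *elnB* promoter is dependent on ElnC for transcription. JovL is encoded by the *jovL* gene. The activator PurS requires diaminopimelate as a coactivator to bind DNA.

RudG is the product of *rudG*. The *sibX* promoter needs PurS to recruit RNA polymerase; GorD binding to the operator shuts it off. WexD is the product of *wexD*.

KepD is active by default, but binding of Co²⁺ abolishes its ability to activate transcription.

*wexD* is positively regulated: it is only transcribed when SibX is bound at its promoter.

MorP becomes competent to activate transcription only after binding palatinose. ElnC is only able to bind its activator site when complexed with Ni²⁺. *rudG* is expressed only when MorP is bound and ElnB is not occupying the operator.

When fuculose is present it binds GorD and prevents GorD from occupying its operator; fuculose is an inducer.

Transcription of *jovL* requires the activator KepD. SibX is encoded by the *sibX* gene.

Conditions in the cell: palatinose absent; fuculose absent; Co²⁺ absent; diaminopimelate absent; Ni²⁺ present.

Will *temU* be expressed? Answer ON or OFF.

ON

Fuculose is absent, so GorD is active.
Diaminopimelate is absent, so PurS is inactive.
With repressor GorD bound, *sibX* is not transcribed.
So SibX is not produced.
Required activator SibX is absent, so *wexD* is not transcribed.
So WexD is not produced.
Co²⁺ is absent, so KepD is active.
No repressor is bound and KepD is active, so *jovL* is transcribed.
So JovL is produced and active.
Ni²⁺ is present, so ElnC is active.
No repressor is bound and ElnC is active, so *elnB* is transcribed.
So ElnB is produced and active.
Palatinose is absent, so MorP is inactive.
With repressor ElnB bound, *rudG* is not transcribed.
So RudG is not produced.
No repressor is bound and JovL is active, so *temU* is transcribed.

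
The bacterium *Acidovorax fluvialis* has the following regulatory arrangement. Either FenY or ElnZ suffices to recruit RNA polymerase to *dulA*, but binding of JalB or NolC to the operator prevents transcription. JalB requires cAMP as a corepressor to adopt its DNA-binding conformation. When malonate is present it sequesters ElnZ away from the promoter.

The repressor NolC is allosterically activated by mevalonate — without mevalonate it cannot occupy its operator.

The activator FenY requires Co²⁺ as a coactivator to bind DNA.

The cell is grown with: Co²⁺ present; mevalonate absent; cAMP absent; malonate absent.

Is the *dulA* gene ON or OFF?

Co²⁺ is present, so FenY is active.
cAMP is absent, so JalB is inactive.
Malonate is absent, so ElnZ is active.
Mevalonate is absent, so NolC is inactive.
Activator FenY is present, so *dulA* is transcribed.

ON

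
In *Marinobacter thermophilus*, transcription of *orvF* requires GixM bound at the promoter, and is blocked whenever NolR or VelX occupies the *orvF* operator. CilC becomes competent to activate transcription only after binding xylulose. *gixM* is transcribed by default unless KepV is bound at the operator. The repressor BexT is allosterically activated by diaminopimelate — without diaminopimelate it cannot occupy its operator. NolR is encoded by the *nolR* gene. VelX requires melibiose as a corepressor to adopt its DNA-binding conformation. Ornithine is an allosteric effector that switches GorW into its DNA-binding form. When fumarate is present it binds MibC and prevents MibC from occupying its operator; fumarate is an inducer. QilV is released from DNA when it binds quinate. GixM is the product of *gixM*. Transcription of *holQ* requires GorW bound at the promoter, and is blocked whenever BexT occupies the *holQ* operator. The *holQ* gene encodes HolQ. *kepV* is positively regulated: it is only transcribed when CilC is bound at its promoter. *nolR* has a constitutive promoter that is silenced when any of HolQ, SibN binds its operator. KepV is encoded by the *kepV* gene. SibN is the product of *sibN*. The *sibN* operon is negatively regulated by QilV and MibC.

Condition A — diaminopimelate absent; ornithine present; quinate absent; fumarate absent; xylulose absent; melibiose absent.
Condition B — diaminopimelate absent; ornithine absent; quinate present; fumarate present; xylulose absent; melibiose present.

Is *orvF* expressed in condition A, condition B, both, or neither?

Condition A:
Diaminopimelate is absent, so BexT is inactive.
Ornithine is present, so GorW is active.
No repressor is bound and GorW is active, so *holQ* is transcribed.
So HolQ is produced and active.
Quinate is absent, so QilV is active.
Fumarate is absent, so MibC is active.
With repressor QilV bound, *sibN* is not transcribed.
So SibN is not produced.
With repressor HolQ bound, *nolR* is not transcribed.
So NolR is not produced.
Xylulose is absent, so CilC is inactive.
Required activator CilC is absent, so *kepV* is not transcribed.
So KepV is not produced.
With no repressor bound, *gixM* is transcribed.
So GixM is produced and active.
Melibiose is absent, so VelX is inactive.
No repressor is bound and GixM is active, so *orvF* is transcribed.
→ *orvF* is ON in A.
Condition B:
Diaminopimelate is absent, so BexT is inactive.
Ornithine is absent, so GorW is inactive.
Required activator GorW is absent, so *holQ* is not transcribed.
So HolQ is not produced.
Quinate is present, so QilV is inactive.
Fumarate is present, so MibC is inactive.
With no repressor bound, *sibN* is transcribed.
So SibN is produced and active.
With repressor SibN bound, *nolR* is not transcribed.
So NolR is not produced.
Xylulose is absent, so CilC is inactive.
Required activator CilC is absent, so *kepV* is not transcribed.
So KepV is not produced.
With no repressor bound, *gixM* is transcribed.
So GixM is produced and active.
Melibiose is present, so VelX is active.
With repressor VelX bound, *orvF* is not transcribed.
→ *orvF* is OFF in B.

A only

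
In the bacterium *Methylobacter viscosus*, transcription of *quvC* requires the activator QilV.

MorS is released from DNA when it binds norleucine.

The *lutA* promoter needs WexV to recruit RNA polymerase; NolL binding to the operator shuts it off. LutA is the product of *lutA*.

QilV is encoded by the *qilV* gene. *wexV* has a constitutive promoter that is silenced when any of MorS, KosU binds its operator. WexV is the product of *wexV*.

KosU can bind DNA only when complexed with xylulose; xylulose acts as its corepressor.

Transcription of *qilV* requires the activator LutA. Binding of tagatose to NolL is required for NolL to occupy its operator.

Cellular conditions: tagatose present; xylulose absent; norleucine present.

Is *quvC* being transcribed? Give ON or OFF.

OFF

Norleucine is present, so MorS is inactive.
Xylulose is absent, so KosU is inactive.
With no repressor bound, *wexV* is transcribed.
So WexV is produced and active.
Tagatose is present, so NolL is active.
With repressor NolL bound, *lutA* is not transcribed.
So LutA is not produced.
Required activator LutA is absent, so *qilV* is not transcribed.
So QilV is not produced.
Required activator QilV is absent, so *quvC* is not transcribed.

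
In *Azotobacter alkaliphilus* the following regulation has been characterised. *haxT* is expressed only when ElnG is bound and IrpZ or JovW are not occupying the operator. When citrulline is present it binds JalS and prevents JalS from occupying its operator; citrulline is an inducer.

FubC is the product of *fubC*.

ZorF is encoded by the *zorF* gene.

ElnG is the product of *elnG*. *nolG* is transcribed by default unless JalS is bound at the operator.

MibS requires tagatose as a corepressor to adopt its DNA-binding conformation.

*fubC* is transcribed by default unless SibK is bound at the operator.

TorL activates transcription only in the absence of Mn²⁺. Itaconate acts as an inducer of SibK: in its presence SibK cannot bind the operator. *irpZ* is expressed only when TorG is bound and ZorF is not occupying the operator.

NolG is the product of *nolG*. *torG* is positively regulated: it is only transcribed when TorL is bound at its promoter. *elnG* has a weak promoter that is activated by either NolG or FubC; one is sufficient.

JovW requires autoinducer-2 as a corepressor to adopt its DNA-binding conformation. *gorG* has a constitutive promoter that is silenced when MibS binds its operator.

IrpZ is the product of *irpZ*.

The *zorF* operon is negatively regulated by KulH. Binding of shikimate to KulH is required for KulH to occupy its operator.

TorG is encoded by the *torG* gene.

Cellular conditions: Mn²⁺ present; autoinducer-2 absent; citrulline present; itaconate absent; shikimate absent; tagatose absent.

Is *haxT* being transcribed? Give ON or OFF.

ON

Shikimate is absent, so KulH is inactive.
With no repressor bound, *zorF* is transcribed.
So ZorF is produced and active.
Mn²⁺ is present, so TorL is inactive.
Required activator TorL is absent, so *torG* is not transcribed.
So TorG is not produced.
With repressor ZorF bound, *irpZ* is not transcribed.
So IrpZ is not produced.
Autoinducer-2 is absent, so JovW is inactive.
Citrulline is present, so JalS is inactive.
With no repressor bound, *nolG* is transcribed.
So NolG is produced and active.
Itaconate is absent, so SibK is active.
With repressor SibK bound, *fubC* is not transcribed.
So FubC is not produced.
Activator NolG is present, so *elnG* is transcribed.
So ElnG is produced and active.
No repressor is bound and ElnG is active, so *haxT* is transcribed.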